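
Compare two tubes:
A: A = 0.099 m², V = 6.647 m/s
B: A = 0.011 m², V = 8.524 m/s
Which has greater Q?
Q(A) = 658.1 L/s, Q(B) = 93.76 L/s. Answer: A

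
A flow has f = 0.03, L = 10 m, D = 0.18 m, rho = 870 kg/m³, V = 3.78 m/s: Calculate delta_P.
Formula: \Delta P = f \frac{L}{D} \frac{\rho V^2}{2}
delta_P = 0.03·(10/0.18)·0.5·870·3.78²/1000 = 10.36 kPa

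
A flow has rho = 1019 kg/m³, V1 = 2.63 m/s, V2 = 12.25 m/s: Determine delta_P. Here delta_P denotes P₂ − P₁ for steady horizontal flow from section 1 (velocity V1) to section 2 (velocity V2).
Formula: \Delta P = \frac{1}{2} \rho (V_1^2 - V_2^2)
delta_P = 0.5·1019·(2.63² − 12.25²)/1000 = -72.93 kPa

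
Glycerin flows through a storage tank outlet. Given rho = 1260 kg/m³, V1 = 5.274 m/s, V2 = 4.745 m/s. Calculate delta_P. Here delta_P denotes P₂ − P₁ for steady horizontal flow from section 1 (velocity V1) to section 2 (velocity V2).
Formula: \Delta P = \frac{1}{2} \rho (V_1^2 - V_2^2)
delta_P = 0.5·1260·(5.274² − 4.745²)/1000 = 3.339 kPa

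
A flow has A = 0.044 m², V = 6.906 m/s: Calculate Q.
Formula: Q = A V
Q = 0.044·6.906·1000 = 303.9 L/s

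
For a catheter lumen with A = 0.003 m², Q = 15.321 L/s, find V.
Formula: Q = A V
Substituting knowns: 15.321 = 0.003·V·1000
Solving for V: V = (15.321/1000)/0.003 = 5.107 m/s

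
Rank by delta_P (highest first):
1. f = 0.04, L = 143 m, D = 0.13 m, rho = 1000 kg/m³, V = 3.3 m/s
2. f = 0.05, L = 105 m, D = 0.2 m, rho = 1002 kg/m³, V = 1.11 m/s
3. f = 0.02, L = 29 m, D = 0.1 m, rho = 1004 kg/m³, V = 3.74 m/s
Case 1: delta_P = 239.6 kPa
Case 2: delta_P = 16.2 kPa
Case 3: delta_P = 40.73 kPa
Ranking (highest first): 1, 3, 2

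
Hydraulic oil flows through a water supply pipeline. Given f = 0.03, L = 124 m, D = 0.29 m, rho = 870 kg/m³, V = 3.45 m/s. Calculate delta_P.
Formula: \Delta P = f \frac{L}{D} \frac{\rho V^2}{2}
delta_P = 0.03·(124/0.29)·0.5·870·3.45²/1000 = 66.42 kPa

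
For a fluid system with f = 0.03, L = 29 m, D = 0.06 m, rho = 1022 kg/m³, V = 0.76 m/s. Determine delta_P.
Formula: \Delta P = f \frac{L}{D} \frac{\rho V^2}{2}
delta_P = 0.03·(29/0.06)·0.5·1022·0.76²/1000 = 4.28 kPa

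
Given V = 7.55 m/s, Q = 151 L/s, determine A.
Formula: Q = A V
Substituting knowns: 151 = A·7.55·1000
Solving for A: A = (151/1000)/7.55 = 0.02 m²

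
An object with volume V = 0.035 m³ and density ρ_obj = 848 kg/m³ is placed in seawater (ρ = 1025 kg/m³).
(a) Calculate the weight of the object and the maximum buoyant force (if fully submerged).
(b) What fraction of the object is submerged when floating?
(a) W=rho_obj*g*V=848*9.81*0.035=291.2 N; F_B(max)=rho*g*V=1025*9.81*0.035=351.9 N
(b) Floating fraction=rho_obj/rho=848/1025=0.827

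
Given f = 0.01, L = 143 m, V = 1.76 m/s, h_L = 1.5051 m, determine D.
Formula: h_L = f \frac{L}{D} \frac{V^2}{2g}
Substituting knowns: 1.5051 = 0.01·(143/D)·1.76²/(2·9.81)
Solving for D: D = 0.01·143·1.76²/(2·9.81·1.5051) = 0.15 m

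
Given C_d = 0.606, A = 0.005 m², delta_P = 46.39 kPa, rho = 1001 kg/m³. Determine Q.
Formula: Q = C_d A \sqrt{\frac{2 \Delta P}{\rho}}
Q = 0.606·0.005·√(2·(46.39·1000)/1001)·1000 = 29.17 L/s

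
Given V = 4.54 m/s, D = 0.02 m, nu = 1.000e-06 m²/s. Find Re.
Formula: Re = \frac{V D}{\nu}
Re = 4.54·0.02/1.000e-06 = 90800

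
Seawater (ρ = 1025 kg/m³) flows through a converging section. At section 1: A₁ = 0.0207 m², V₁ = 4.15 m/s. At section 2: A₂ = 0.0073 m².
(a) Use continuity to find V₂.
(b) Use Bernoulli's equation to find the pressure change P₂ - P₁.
(a) Continuity: A₁V₁=A₂V₂ -> V₂=A₁V₁/A₂=0.0207*4.15/0.0073=11.77 m/s
(b) Bernoulli: P₂-P₁=0.5*rho*(V₁^2-V₂^2)/1000=0.5*1025*(4.15^2-11.77^2)/1000=-62.17 kPa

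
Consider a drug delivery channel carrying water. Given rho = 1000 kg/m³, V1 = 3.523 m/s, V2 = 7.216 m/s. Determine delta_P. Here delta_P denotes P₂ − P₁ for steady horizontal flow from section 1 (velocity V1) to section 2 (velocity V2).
Formula: \Delta P = \frac{1}{2} \rho (V_1^2 - V_2^2)
delta_P = 0.5·1000·(3.523² − 7.216²)/1000 = -19.83 kPa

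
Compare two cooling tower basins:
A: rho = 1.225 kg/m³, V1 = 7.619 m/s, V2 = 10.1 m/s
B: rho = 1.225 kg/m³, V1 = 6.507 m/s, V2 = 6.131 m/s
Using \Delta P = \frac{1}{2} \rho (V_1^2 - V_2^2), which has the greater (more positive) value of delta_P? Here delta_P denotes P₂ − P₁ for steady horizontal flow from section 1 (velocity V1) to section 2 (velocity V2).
delta_P(A) = -0.02693 kPa, delta_P(B) = 0.002911 kPa. Answer: B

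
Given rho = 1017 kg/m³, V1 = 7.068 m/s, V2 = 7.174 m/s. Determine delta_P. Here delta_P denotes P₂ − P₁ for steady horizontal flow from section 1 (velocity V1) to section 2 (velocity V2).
Formula: \Delta P = \frac{1}{2} \rho (V_1^2 - V_2^2)
delta_P = 0.5·1017·(7.068² − 7.174²)/1000 = -0.7677 kPa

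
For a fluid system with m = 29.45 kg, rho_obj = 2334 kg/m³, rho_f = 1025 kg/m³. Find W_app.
Formula: W_{app} = mg\left(1 - \frac{\rho_f}{\rho_{obj}}\right)
W_app = 29.45·9.81·(1 − 1025/2334) = 162 N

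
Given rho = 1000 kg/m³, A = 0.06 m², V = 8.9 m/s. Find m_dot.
Formula: \dot{m} = \rho A V
m_dot = 1000·0.06·8.9 = 534 kg/s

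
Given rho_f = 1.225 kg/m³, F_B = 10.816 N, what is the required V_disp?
Formula: F_B = \rho_f g V_{disp}
Substituting knowns: 10.816 = 1.225·9.81·V_disp
Solving for V_disp: V_disp = 10.816/(1.225·9.81) = 0.9 m³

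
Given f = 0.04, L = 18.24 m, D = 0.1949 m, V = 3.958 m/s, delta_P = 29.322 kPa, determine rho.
Formula: \Delta P = f \frac{L}{D} \frac{\rho V^2}{2}
Substituting knowns: 29.322 = 0.04·(18.24/0.1949)·0.5·rho·3.958²/1000
Solving for rho: rho = (29.322·1000)/(0.04·(18.24/0.1949)·0.5·3.958²) = 1000 kg/m³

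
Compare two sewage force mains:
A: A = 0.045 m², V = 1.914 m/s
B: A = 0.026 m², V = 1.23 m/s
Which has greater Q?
Q(A) = 86.13 L/s, Q(B) = 31.98 L/s. Answer: A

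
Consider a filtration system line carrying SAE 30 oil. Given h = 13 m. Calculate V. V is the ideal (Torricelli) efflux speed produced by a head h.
Formula: V = \sqrt{2 g h}
V = √(2·9.81·13) = 15.97 m/s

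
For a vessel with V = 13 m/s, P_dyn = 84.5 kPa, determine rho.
Formula: P_{dyn} = \frac{1}{2} \rho V^2
Substituting knowns: 84.5 = 0.5·rho·13²/1000
Solving for rho: rho = 2·(84.5·1000)/13² = 1000 kg/m³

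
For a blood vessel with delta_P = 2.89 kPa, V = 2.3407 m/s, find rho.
Formula: V = \sqrt{\frac{2 \Delta P}{\rho}}
Substituting knowns: 2.3407 = √(2·(2.89·1000)/rho)
Solving for rho: rho = 2·(2.89·1000)/2.3407² = 1055 kg/m³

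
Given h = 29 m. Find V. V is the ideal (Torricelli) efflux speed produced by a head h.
Formula: V = \sqrt{2 g h}
V = √(2·9.81·29) = 23.85 m/s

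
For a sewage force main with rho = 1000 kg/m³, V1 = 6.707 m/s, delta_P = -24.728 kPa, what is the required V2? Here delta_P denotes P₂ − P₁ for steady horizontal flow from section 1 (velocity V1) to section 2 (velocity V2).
Formula: \Delta P = \frac{1}{2} \rho (V_1^2 - V_2^2)
Substituting knowns: -24.728 = 0.5·1000·(6.707² − V2²)/1000
Solving for V2: V2 = √(6.707² − 2·(-24.728·1000)/1000) = 9.718 m/s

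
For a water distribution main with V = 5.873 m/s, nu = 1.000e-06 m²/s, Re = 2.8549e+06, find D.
Formula: Re = \frac{V D}{\nu}
Substituting knowns: 2.8549e+06 = 5.873·D/1.000e-06
Solving for D: D = 2.8549e+06·1.000e-06/5.873 = 0.4861 m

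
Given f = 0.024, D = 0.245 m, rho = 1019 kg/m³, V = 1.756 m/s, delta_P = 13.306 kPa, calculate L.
Formula: \Delta P = f \frac{L}{D} \frac{\rho V^2}{2}
Substituting knowns: 13.306 = 0.024·(L/0.245)·0.5·1019·1.756²/1000
Solving for L: L = (13.306·1000)·0.245/(0.024·0.5·1019·1.756²) = 86.46 m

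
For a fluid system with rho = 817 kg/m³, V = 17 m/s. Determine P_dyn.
Formula: P_{dyn} = \frac{1}{2} \rho V^2
P_dyn = 0.5·817·17²/1000 = 118.1 kPa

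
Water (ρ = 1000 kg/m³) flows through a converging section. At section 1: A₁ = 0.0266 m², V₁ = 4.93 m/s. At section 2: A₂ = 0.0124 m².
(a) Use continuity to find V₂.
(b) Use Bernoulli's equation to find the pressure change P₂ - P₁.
(a) Continuity: A₁V₁=A₂V₂ -> V₂=A₁V₁/A₂=0.0266*4.93/0.0124=10.58 m/s
(b) Bernoulli: P₂-P₁=0.5*rho*(V₁^2-V₂^2)/1000=0.5*1000*(4.93^2-10.58^2)/1000=-43.82 kPa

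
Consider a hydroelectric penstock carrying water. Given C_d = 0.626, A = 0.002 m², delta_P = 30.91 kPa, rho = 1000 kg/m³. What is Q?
Formula: Q = C_d A \sqrt{\frac{2 \Delta P}{\rho}}
Q = 0.626·0.002·√(2·(30.91·1000)/1000)·1000 = 9.844 L/s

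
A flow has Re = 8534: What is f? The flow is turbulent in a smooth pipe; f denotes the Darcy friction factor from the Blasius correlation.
Formula: f = \frac{0.316}{Re^{0.25}}
f = 0.316/8534^0.25 = 0.03288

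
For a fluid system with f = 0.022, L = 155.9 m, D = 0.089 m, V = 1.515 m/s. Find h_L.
Formula: h_L = f \frac{L}{D} \frac{V^2}{2g}
h_L = 0.022·(155.9/0.089)·1.515²/(2·9.81) = 4.508 m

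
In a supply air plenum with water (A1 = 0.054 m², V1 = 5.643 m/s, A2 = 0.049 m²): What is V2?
Formula: V_2 = \frac{A_1 V_1}{A_2}
V2 = 0.054·5.643/0.049 = 6.219 m/s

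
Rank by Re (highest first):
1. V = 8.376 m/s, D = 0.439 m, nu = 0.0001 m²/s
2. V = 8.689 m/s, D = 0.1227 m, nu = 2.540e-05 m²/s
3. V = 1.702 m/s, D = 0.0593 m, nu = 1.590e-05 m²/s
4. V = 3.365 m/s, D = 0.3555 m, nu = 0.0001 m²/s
Case 1: Re = 36771
Case 2: Re = 41974
Case 3: Re = 6348
Case 4: Re = 11963
Ranking (highest first): 2, 1, 4, 3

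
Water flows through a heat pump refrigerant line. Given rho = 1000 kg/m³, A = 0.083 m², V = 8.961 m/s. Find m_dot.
Formula: \dot{m} = \rho A V
m_dot = 1000·0.083·8.961 = 743.8 kg/s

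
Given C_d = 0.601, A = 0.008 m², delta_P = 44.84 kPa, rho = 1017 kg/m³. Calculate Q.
Formula: Q = C_d A \sqrt{\frac{2 \Delta P}{\rho}}
Q = 0.601·0.008·√(2·(44.84·1000)/1017)·1000 = 45.15 L/s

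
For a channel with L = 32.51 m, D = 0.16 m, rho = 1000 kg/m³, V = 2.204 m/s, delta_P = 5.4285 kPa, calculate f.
Formula: \Delta P = f \frac{L}{D} \frac{\rho V^2}{2}
Substituting knowns: 5.4285 = f·(32.51/0.16)·0.5·1000·2.204²/1000
Solving for f: f = (5.4285·1000)/((32.51/0.16)·0.5·1000·2.204²) = 0.011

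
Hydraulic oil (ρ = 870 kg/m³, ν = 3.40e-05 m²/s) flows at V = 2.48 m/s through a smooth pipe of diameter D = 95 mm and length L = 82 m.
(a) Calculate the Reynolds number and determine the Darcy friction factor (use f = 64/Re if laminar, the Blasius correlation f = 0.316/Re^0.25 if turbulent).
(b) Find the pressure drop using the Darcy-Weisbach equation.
(a) Re = V·D/ν = 2.48·0.095/3.40e-05 = 6929.4 → turbulent (Re > 4000); f = 0.316/Re^0.25 = 0.316/6929.4^0.25 = 0.034635
(b) Darcy-Weisbach: ΔP = f·(L/D)·½ρV²/1000 = 0.034635·(82/0.095)·½·870·2.48²/1000 = 79.98 kPa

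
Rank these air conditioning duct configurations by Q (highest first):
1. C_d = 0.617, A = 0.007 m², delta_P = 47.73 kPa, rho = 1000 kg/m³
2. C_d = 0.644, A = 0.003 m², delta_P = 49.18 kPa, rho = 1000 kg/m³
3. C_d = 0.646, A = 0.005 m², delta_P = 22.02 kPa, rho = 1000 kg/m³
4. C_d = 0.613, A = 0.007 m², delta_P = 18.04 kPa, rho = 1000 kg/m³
Case 1: Q = 42.2 L/s
Case 2: Q = 19.16 L/s
Case 3: Q = 21.44 L/s
Case 4: Q = 25.77 L/s
Ranking (highest first): 1, 4, 3, 2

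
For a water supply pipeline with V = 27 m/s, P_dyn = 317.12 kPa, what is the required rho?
Formula: P_{dyn} = \frac{1}{2} \rho V^2
Substituting knowns: 317.12 = 0.5·rho·27²/1000
Solving for rho: rho = 2·(317.12·1000)/27² = 870 kg/m³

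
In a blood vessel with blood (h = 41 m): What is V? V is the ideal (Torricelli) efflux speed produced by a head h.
Formula: V = \sqrt{2 g h}
V = √(2·9.81·41) = 28.36 m/s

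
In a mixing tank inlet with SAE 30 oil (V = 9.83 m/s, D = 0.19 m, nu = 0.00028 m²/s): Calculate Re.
Formula: Re = \frac{V D}{\nu}
Re = 9.83·0.19/0.00028 = 6670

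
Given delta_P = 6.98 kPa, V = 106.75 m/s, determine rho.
Formula: V = \sqrt{\frac{2 \Delta P}{\rho}}
Substituting knowns: 106.75 = √(2·(6.98·1000)/rho)
Solving for rho: rho = 2·(6.98·1000)/106.75² = 1.225 kg/m³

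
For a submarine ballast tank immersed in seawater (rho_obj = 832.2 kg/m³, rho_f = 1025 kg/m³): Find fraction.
Formula: f_{sub} = \frac{\rho_{obj}}{\rho_f}
fraction = 832.2/1025 = 0.8119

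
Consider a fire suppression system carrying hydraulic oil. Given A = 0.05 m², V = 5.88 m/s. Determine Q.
Formula: Q = A V
Q = 0.05·5.88·1000 = 294 L/s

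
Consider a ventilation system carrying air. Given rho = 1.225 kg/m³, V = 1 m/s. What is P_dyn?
Formula: P_{dyn} = \frac{1}{2} \rho V^2
P_dyn = 0.5·1.225·1²/1000 = 0.0006125 kPa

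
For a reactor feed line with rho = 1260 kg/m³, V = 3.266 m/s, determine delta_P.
Formula: V = \sqrt{\frac{2 \Delta P}{\rho}}
Substituting knowns: 3.266 = √(2·(delta_P·1000)/1260)
Solving for delta_P: delta_P = 3.266²·1260/2/1000 = 6.72 kPa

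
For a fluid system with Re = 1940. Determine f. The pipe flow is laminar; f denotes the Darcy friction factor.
Formula: f = \frac{64}{Re}
f = 64/1940 = 0.03299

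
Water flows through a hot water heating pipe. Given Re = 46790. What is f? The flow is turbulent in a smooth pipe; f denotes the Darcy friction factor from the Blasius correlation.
Formula: f = \frac{0.316}{Re^{0.25}}
f = 0.316/46790^0.25 = 0.02149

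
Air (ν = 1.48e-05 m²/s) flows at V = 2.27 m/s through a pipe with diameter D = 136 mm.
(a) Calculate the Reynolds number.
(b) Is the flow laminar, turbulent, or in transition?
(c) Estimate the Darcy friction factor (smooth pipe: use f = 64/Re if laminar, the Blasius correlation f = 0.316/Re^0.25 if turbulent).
(a) Re = V·D/ν = 2.27·0.136/1.48e-05 = 20859
(b) Flow regime: turbulent (Re > 4000)
(c) Friction factor: f = 0.316/Re^0.25 = 0.316/20859^0.25 = 0.02629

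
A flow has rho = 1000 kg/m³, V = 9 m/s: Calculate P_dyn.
Formula: P_{dyn} = \frac{1}{2} \rho V^2
P_dyn = 0.5·1000·9²/1000 = 40.5 kPa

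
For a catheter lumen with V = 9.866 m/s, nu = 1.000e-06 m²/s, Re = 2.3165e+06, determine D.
Formula: Re = \frac{V D}{\nu}
Substituting knowns: 2.3165e+06 = 9.866·D/1.000e-06
Solving for D: D = 2.3165e+06·1.000e-06/9.866 = 0.2348 m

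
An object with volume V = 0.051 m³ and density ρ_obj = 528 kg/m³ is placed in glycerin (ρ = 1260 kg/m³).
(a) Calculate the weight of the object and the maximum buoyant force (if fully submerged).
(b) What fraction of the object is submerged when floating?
(a) W=rho_obj*g*V=528*9.81*0.051=264.2 N; F_B(max)=rho*g*V=1260*9.81*0.051=630.4 N
(b) Floating fraction=rho_obj/rho=528/1260=0.419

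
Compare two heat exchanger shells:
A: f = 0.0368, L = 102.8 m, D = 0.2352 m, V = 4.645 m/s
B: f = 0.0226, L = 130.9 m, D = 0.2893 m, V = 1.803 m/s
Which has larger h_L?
h_L(A) = 17.69 m, h_L(B) = 1.694 m. Answer: A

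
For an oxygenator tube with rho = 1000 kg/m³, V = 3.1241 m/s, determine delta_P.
Formula: V = \sqrt{\frac{2 \Delta P}{\rho}}
Substituting knowns: 3.1241 = √(2·(delta_P·1000)/1000)
Solving for delta_P: delta_P = 3.1241²·1000/2/1000 = 4.88 kPa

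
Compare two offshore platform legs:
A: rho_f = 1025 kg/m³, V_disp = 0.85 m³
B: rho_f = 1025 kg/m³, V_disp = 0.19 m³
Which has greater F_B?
F_B(A) = 8547 N, F_B(B) = 1910 N. Answer: A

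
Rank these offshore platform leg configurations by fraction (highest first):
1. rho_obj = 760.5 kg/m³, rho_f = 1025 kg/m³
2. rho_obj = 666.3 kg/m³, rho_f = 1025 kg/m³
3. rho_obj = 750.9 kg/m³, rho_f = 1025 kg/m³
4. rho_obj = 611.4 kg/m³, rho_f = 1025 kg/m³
Case 1: fraction = 0.742
Case 2: fraction = 0.65
Case 3: fraction = 0.7326
Case 4: fraction = 0.5965
Ranking (highest first): 1, 3, 2, 4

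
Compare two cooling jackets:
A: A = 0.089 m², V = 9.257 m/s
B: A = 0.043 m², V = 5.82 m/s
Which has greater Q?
Q(A) = 823.9 L/s, Q(B) = 250.3 L/s. Answer: A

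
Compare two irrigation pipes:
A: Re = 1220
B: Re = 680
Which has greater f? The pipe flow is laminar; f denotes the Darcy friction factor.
f(A) = 0.05246, f(B) = 0.09412. Answer: B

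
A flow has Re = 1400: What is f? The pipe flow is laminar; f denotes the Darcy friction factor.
Formula: f = \frac{64}{Re}
f = 64/1400 = 0.04571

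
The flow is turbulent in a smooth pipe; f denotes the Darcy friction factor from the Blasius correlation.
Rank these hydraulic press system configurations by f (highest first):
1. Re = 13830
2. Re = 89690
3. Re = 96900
Case 1: f = 0.02914
Case 2: f = 0.01826
Case 3: f = 0.01791
Ranking (highest first): 1, 2, 3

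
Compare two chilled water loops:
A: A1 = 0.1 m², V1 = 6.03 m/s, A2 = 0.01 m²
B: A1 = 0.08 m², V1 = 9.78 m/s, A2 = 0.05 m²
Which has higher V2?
V2(A) = 60.3 m/s, V2(B) = 15.65 m/s. Answer: A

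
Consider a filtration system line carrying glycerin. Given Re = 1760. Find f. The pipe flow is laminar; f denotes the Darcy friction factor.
Formula: f = \frac{64}{Re}
f = 64/1760 = 0.03636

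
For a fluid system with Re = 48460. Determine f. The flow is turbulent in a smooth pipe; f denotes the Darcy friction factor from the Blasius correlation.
Formula: f = \frac{0.316}{Re^{0.25}}
f = 0.316/48460^0.25 = 0.0213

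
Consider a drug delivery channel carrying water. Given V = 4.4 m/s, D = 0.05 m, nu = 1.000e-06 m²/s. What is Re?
Formula: Re = \frac{V D}{\nu}
Re = 4.4·0.05/1.000e-06 = 220000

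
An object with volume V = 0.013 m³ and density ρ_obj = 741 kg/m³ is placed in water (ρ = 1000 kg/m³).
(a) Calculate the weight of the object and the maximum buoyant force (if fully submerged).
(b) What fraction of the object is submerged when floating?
(a) W=rho_obj*g*V=741*9.81*0.013=94.5 N; F_B(max)=rho*g*V=1000*9.81*0.013=127.5 N
(b) Floating fraction=rho_obj/rho=741/1000=0.741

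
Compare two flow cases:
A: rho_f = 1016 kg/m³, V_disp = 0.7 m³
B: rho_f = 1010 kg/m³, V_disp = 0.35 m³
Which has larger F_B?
F_B(A) = 6977 N, F_B(B) = 3468 N. Answer: A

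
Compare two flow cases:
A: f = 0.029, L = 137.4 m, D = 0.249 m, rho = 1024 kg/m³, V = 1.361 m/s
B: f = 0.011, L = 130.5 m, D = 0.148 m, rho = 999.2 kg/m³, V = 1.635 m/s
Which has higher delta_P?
delta_P(A) = 15.18 kPa, delta_P(B) = 12.95 kPa. Answer: A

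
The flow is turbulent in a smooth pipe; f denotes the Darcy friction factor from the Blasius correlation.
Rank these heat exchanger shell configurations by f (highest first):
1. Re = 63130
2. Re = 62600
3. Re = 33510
Case 1: f = 0.01994
Case 2: f = 0.01998
Case 3: f = 0.02336
Ranking (highest first): 3, 2, 1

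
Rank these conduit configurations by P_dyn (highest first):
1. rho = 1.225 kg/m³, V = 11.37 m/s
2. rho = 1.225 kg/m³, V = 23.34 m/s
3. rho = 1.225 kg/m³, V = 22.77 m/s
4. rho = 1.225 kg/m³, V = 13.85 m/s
Case 1: P_dyn = 0.07918 kPa
Case 2: P_dyn = 0.3337 kPa
Case 3: P_dyn = 0.3176 kPa
Case 4: P_dyn = 0.1175 kPa
Ranking (highest first): 2, 3, 4, 1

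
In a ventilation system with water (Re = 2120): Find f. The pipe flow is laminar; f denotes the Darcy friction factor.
Formula: f = \frac{64}{Re}
f = 64/2120 = 0.03019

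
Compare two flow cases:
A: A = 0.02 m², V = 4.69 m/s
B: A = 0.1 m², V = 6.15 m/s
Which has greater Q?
Q(A) = 93.8 L/s, Q(B) = 615 L/s. Answer: B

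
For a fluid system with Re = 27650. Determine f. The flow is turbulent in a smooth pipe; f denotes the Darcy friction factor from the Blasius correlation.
Formula: f = \frac{0.316}{Re^{0.25}}
f = 0.316/27650^0.25 = 0.02451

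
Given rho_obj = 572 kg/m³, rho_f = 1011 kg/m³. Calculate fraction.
Formula: f_{sub} = \frac{\rho_{obj}}{\rho_f}
fraction = 572/1011 = 0.5658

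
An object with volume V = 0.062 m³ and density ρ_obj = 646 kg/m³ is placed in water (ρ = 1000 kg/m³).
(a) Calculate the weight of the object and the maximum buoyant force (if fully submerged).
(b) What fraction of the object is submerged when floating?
(a) W=rho_obj*g*V=646*9.81*0.062=392.9 N; F_B(max)=rho*g*V=1000*9.81*0.062=608.2 N
(b) Floating fraction=rho_obj/rho=646/1000=0.646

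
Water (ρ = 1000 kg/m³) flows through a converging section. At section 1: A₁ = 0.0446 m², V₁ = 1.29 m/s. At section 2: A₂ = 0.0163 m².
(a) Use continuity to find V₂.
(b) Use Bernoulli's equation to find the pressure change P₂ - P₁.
(a) Continuity: A₁V₁=A₂V₂ -> V₂=A₁V₁/A₂=0.0446*1.29/0.0163=3.53 m/s
(b) Bernoulli: P₂-P₁=0.5*rho*(V₁^2-V₂^2)/1000=0.5*1000*(1.29^2-3.53^2)/1000=-5.398 kPa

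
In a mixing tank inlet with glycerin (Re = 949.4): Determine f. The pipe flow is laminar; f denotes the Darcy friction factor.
Formula: f = \frac{64}{Re}
f = 64/949.4 = 0.06741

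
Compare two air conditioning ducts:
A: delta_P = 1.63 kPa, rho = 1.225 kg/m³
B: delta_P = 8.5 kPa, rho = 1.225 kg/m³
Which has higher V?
V(A) = 51.59 m/s, V(B) = 117.8 m/s. Answer: B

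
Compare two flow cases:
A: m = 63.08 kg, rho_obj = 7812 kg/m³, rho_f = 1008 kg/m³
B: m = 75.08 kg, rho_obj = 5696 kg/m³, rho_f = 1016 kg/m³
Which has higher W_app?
W_app(A) = 539 N, W_app(B) = 605.2 N. Answer: B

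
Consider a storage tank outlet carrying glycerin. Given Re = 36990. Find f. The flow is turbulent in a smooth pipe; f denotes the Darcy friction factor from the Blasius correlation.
Formula: f = \frac{0.316}{Re^{0.25}}
f = 0.316/36990^0.25 = 0.02279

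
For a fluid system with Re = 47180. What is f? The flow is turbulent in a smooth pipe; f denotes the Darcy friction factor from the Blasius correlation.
Formula: f = \frac{0.316}{Re^{0.25}}
f = 0.316/47180^0.25 = 0.02144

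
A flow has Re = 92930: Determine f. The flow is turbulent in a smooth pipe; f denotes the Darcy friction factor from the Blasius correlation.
Formula: f = \frac{0.316}{Re^{0.25}}
f = 0.316/92930^0.25 = 0.0181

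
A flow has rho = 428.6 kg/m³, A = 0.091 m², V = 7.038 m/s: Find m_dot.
Formula: \dot{m} = \rho A V
m_dot = 428.6·0.091·7.038 = 274.5 kg/s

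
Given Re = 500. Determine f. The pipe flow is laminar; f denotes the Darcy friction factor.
Formula: f = \frac{64}{Re}
f = 64/500 = 0.128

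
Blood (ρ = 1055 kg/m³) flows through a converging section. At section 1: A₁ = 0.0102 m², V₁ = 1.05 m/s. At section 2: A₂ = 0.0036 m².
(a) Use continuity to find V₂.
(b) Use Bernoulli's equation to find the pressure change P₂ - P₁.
(a) Continuity: A₁V₁=A₂V₂ -> V₂=A₁V₁/A₂=0.0102*1.05/0.0036=2.98 m/s
(b) Bernoulli: P₂-P₁=0.5*rho*(V₁^2-V₂^2)/1000=0.5*1055*(1.05^2-2.98^2)/1000=-4.103 kPa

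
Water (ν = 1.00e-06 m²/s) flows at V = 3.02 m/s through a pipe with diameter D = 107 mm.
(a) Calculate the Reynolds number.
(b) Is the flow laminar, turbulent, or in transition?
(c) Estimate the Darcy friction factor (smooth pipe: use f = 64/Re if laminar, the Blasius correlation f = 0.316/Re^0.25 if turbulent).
(a) Re = V·D/ν = 3.02·0.107/1.00e-06 = 323140
(b) Flow regime: turbulent (Re > 4000)
(c) Friction factor: f = 0.316/Re^0.25 = 0.316/323140^0.25 = 0.01325 (Blasius is strictly valid for Re ≲ 1e5; used here as the smooth-pipe estimate the problem specifies)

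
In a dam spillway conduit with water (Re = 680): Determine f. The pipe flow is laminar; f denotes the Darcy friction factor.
Formula: f = \frac{64}{Re}
f = 64/680 = 0.09412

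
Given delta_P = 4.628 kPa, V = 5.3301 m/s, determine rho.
Formula: V = \sqrt{\frac{2 \Delta P}{\rho}}
Substituting knowns: 5.3301 = √(2·(4.628·1000)/rho)
Solving for rho: rho = 2·(4.628·1000)/5.3301² = 325.8 kg/m³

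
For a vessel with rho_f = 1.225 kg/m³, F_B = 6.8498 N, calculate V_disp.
Formula: F_B = \rho_f g V_{disp}
Substituting knowns: 6.8498 = 1.225·9.81·V_disp
Solving for V_disp: V_disp = 6.8498/(1.225·9.81) = 0.57 m³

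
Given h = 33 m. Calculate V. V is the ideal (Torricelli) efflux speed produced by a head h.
Formula: V = \sqrt{2 g h}
V = √(2·9.81·33) = 25.45 m/s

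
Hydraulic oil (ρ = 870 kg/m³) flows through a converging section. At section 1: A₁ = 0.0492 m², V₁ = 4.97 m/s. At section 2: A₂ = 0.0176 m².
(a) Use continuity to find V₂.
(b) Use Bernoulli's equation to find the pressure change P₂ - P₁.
(a) Continuity: A₁V₁=A₂V₂ -> V₂=A₁V₁/A₂=0.0492*4.97/0.0176=13.89 m/s
(b) Bernoulli: P₂-P₁=0.5*rho*(V₁^2-V₂^2)/1000=0.5*870*(4.97^2-13.89^2)/1000=-73.18 kPa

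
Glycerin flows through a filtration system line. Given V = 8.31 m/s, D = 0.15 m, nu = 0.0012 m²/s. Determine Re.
Formula: Re = \frac{V D}{\nu}
Re = 8.31·0.15/0.0012 = 1039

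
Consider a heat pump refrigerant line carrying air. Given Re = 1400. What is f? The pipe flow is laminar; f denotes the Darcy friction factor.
Formula: f = \frac{64}{Re}
f = 64/1400 = 0.04571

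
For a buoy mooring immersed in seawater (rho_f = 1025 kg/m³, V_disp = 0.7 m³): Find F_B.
Formula: F_B = \rho_f g V_{disp}
F_B = 1025·9.81·0.7 = 7039 N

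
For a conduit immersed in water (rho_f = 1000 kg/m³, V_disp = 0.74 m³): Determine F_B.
Formula: F_B = \rho_f g V_{disp}
F_B = 1000·9.81·0.74 = 7259 N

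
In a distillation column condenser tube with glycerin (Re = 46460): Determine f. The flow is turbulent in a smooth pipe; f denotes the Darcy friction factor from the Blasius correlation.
Formula: f = \frac{0.316}{Re^{0.25}}
f = 0.316/46460^0.25 = 0.02152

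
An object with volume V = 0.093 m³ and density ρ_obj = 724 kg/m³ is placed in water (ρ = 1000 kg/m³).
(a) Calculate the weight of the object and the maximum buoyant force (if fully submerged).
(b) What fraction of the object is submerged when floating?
(a) W=rho_obj*g*V=724*9.81*0.093=660.5 N; F_B(max)=rho*g*V=1000*9.81*0.093=912.3 N
(b) Floating fraction=rho_obj/rho=724/1000=0.724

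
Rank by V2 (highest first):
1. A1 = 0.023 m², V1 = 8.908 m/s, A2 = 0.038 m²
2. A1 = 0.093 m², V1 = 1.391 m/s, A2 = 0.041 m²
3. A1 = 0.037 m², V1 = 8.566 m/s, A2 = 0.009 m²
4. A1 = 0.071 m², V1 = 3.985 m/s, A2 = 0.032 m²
Case 1: V2 = 5.392 m/s
Case 2: V2 = 3.155 m/s
Case 3: V2 = 35.22 m/s
Case 4: V2 = 8.842 m/s
Ranking (highest first): 3, 4, 1, 2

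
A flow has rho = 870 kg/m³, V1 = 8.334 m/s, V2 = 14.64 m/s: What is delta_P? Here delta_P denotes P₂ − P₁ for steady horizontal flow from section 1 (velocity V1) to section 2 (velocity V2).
Formula: \Delta P = \frac{1}{2} \rho (V_1^2 - V_2^2)
delta_P = 0.5·870·(8.334² − 14.64²)/1000 = -63.02 kPa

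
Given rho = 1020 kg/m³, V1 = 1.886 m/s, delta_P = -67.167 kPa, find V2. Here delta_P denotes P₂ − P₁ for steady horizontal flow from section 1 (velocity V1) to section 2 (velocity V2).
Formula: \Delta P = \frac{1}{2} \rho (V_1^2 - V_2^2)
Substituting knowns: -67.167 = 0.5·1020·(1.886² − V2²)/1000
Solving for V2: V2 = √(1.886² − 2·(-67.167·1000)/1020) = 11.63 m/s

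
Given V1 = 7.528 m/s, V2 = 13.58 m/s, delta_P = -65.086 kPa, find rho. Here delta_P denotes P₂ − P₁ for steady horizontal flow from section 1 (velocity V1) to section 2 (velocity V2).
Formula: \Delta P = \frac{1}{2} \rho (V_1^2 - V_2^2)
Substituting knowns: -65.086 = 0.5·rho·(7.528² − 13.58²)/1000
Solving for rho: rho = 2·(-65.086·1000)/(7.528² − 13.58²) = 1019 kg/m³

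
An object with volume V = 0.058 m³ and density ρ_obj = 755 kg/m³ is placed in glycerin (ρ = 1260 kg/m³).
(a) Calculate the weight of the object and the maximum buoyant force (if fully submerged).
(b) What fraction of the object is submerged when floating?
(a) W=rho_obj*g*V=755*9.81*0.058=429.6 N; F_B(max)=rho*g*V=1260*9.81*0.058=716.9 N
(b) Floating fraction=rho_obj/rho=755/1260=0.599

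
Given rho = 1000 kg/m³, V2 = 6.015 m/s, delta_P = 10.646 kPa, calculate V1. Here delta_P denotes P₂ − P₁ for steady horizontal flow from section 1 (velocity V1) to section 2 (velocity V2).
Formula: \Delta P = \frac{1}{2} \rho (V_1^2 - V_2^2)
Substituting knowns: 10.646 = 0.5·1000·(V1² − 6.015²)/1000
Solving for V1: V1 = √(6.015² + 2·(10.646·1000)/1000) = 7.581 m/s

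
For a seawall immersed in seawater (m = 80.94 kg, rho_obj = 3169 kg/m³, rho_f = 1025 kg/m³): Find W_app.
Formula: W_{app} = mg\left(1 - \frac{\rho_f}{\rho_{obj}}\right)
W_app = 80.94·9.81·(1 − 1025/3169) = 537.2 N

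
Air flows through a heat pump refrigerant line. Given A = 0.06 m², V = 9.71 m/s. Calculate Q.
Formula: Q = A V
Q = 0.06·9.71·1000 = 582.6 L/s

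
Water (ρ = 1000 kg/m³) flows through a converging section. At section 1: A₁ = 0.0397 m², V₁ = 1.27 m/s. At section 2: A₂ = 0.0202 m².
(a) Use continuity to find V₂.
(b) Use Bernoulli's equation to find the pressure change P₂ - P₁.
(a) Continuity: A₁V₁=A₂V₂ -> V₂=A₁V₁/A₂=0.0397*1.27/0.0202=2.50 m/s
(b) Bernoulli: P₂-P₁=0.5*rho*(V₁^2-V₂^2)/1000=0.5*1000*(1.27^2-2.50^2)/1000=-2.319 kPa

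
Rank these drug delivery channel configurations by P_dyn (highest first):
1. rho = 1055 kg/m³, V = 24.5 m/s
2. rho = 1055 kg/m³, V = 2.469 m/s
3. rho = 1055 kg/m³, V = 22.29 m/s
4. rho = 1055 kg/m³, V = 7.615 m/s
Case 1: P_dyn = 316.6 kPa
Case 2: P_dyn = 3.216 kPa
Case 3: P_dyn = 262.1 kPa
Case 4: P_dyn = 30.59 kPa
Ranking (highest first): 1, 3, 4, 2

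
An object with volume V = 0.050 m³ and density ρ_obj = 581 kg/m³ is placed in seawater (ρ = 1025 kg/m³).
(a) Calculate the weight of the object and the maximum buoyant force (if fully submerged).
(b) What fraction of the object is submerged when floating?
(a) W=rho_obj*g*V=581*9.81*0.050=285.0 N; F_B(max)=rho*g*V=1025*9.81*0.050=502.8 N
(b) Floating fraction=rho_obj/rho=581/1025=0.567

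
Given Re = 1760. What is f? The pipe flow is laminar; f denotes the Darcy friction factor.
Formula: f = \frac{64}{Re}
f = 64/1760 = 0.03636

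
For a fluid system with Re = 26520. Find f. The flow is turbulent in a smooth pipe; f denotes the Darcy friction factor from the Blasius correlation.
Formula: f = \frac{0.316}{Re^{0.25}}
f = 0.316/26520^0.25 = 0.02476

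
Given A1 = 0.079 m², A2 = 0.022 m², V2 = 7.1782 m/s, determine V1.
Formula: V_2 = \frac{A_1 V_1}{A_2}
Substituting knowns: 7.1782 = 0.079·V1/0.022
Solving for V1: V1 = 7.1782·0.022/0.079 = 1.999 m/s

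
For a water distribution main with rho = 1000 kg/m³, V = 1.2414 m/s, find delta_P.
Formula: V = \sqrt{\frac{2 \Delta P}{\rho}}
Substituting knowns: 1.2414 = √(2·(delta_P·1000)/1000)
Solving for delta_P: delta_P = 1.2414²·1000/2/1000 = 0.7705 kPa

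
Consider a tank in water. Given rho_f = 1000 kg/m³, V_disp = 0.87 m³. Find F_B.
Formula: F_B = \rho_f g V_{disp}
F_B = 1000·9.81·0.87 = 8535 N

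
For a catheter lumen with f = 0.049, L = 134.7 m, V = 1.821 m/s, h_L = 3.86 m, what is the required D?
Formula: h_L = f \frac{L}{D} \frac{V^2}{2g}
Substituting knowns: 3.86 = 0.049·(134.7/D)·1.821²/(2·9.81)
Solving for D: D = 0.049·134.7·1.821²/(2·9.81·3.86) = 0.289 m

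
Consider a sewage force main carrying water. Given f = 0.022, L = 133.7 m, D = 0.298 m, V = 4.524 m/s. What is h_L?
Formula: h_L = f \frac{L}{D} \frac{V^2}{2g}
h_L = 0.022·(133.7/0.298)·4.524²/(2·9.81) = 10.3 m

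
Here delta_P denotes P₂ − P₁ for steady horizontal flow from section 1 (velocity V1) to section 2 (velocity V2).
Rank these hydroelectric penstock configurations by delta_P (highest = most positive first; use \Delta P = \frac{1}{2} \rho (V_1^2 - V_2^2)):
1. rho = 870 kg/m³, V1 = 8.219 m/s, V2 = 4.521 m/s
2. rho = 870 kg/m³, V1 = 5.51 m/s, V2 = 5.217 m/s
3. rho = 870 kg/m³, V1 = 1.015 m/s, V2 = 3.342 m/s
Case 1: delta_P = 20.49 kPa
Case 2: delta_P = 1.367 kPa
Case 3: delta_P = -4.41 kPa
Ranking (highest first): 1, 2, 3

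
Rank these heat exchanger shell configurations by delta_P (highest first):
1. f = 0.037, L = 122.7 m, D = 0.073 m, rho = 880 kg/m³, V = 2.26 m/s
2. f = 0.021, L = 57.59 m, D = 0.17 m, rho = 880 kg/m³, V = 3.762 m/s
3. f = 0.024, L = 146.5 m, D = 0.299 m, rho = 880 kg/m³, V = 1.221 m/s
Case 1: delta_P = 139.8 kPa
Case 2: delta_P = 44.3 kPa
Case 3: delta_P = 7.714 kPa
Ranking (highest first): 1, 2, 3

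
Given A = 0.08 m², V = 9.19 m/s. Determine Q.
Formula: Q = A V
Q = 0.08·9.19·1000 = 735.2 L/s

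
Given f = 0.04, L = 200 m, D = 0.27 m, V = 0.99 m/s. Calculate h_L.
Formula: h_L = f \frac{L}{D} \frac{V^2}{2g}
h_L = 0.04·(200/0.27)·0.99²/(2·9.81) = 1.48 m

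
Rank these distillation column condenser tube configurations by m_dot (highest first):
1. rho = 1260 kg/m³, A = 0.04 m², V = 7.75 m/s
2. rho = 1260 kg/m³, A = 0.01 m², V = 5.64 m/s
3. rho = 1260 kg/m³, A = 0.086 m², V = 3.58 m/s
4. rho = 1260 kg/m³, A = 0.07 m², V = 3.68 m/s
Case 1: m_dot = 390.6 kg/s
Case 2: m_dot = 71.06 kg/s
Case 3: m_dot = 387.9 kg/s
Case 4: m_dot = 324.6 kg/s
Ranking (highest first): 1, 3, 4, 2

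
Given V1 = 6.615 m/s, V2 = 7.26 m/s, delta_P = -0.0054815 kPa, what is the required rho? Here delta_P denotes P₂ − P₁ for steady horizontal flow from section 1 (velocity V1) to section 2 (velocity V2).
Formula: \Delta P = \frac{1}{2} \rho (V_1^2 - V_2^2)
Substituting knowns: -0.0054815 = 0.5·rho·(6.615² − 7.26²)/1000
Solving for rho: rho = 2·(-0.0054815·1000)/(6.615² − 7.26²) = 1.225 kg/m³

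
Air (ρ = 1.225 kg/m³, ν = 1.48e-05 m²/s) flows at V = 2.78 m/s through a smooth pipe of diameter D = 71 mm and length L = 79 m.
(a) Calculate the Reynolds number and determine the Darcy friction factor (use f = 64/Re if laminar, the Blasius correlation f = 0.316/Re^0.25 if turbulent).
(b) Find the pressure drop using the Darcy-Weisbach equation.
(a) Re = V·D/ν = 2.78·0.071/1.48e-05 = 13336 → turbulent (Re > 4000); f = 0.316/Re^0.25 = 0.316/13336^0.25 = 0.029406
(b) Darcy-Weisbach: ΔP = f·(L/D)·½ρV²/1000 = 0.029406·(79/0.071)·½·1.225·2.78²/1000 = 0.1549 kPa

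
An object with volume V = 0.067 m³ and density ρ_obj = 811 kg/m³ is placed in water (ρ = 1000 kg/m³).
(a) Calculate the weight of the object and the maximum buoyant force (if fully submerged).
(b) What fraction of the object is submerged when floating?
(a) W=rho_obj*g*V=811*9.81*0.067=533.0 N; F_B(max)=rho*g*V=1000*9.81*0.067=657.3 N
(b) Floating fraction=rho_obj/rho=811/1000=0.811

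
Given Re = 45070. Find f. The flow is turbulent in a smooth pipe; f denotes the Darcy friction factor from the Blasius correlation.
Formula: f = \frac{0.316}{Re^{0.25}}
f = 0.316/45070^0.25 = 0.02169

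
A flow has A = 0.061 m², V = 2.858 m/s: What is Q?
Formula: Q = A V
Q = 0.061·2.858·1000 = 174.3 L/s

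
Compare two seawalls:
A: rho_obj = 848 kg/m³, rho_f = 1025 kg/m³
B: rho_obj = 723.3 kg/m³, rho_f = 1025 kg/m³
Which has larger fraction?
fraction(A) = 0.8273, fraction(B) = 0.7057. Answer: A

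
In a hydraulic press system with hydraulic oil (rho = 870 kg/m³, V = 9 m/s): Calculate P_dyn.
Formula: P_{dyn} = \frac{1}{2} \rho V^2
P_dyn = 0.5·870·9²/1000 = 35.23 kPa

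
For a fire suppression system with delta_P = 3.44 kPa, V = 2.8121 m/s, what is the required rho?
Formula: V = \sqrt{\frac{2 \Delta P}{\rho}}
Substituting knowns: 2.8121 = √(2·(3.44·1000)/rho)
Solving for rho: rho = 2·(3.44·1000)/2.8121² = 870 kg/m³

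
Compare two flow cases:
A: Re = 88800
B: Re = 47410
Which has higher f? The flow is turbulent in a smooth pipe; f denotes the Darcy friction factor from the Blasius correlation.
f(A) = 0.01831, f(B) = 0.02142. Answer: B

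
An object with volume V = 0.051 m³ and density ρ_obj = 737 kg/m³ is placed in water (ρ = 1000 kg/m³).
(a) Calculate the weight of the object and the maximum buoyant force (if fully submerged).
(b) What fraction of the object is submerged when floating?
(a) W=rho_obj*g*V=737*9.81*0.051=368.7 N; F_B(max)=rho*g*V=1000*9.81*0.051=500.3 N
(b) Floating fraction=rho_obj/rho=737/1000=0.737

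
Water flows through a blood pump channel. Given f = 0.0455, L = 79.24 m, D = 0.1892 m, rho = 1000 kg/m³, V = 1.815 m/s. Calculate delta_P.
Formula: \Delta P = f \frac{L}{D} \frac{\rho V^2}{2}
delta_P = 0.0455·(79.24/0.1892)·0.5·1000·1.815²/1000 = 31.39 kPa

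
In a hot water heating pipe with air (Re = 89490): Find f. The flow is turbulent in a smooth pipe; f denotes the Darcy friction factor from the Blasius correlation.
Formula: f = \frac{0.316}{Re^{0.25}}
f = 0.316/89490^0.25 = 0.01827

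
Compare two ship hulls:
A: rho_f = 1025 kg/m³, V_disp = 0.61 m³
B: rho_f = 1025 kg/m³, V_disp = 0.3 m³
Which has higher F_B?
F_B(A) = 6134 N, F_B(B) = 3017 N. Answer: A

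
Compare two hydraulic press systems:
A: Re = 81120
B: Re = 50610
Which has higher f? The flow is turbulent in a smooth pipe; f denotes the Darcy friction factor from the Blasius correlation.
f(A) = 0.01872, f(B) = 0.02107. Answer: B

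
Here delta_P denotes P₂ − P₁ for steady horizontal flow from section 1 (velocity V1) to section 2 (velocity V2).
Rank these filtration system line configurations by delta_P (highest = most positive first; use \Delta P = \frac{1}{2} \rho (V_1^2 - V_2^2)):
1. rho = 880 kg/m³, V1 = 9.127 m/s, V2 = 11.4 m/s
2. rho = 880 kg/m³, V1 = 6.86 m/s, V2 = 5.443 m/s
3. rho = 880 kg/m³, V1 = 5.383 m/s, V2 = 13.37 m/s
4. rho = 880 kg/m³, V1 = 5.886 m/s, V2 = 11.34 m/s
Case 1: delta_P = -20.53 kPa
Case 2: delta_P = 7.671 kPa
Case 3: delta_P = -65.9 kPa
Case 4: delta_P = -41.34 kPa
Ranking (highest first): 2, 1, 4, 3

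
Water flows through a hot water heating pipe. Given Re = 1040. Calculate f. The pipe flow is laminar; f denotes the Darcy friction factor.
Formula: f = \frac{64}{Re}
f = 64/1040 = 0.06154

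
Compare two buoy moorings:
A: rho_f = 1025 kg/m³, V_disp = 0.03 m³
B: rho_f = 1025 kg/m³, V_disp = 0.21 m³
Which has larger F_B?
F_B(A) = 301.7 N, F_B(B) = 2112 N. Answer: B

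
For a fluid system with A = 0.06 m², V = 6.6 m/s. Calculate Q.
Formula: Q = A V
Q = 0.06·6.6·1000 = 396 L/s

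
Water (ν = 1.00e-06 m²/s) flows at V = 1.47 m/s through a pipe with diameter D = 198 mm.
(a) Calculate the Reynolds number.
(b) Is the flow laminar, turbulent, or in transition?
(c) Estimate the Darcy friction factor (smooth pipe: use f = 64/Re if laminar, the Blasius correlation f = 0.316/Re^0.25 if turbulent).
(a) Re = V·D/ν = 1.47·0.198/1.00e-06 = 291060
(b) Flow regime: turbulent (Re > 4000)
(c) Friction factor: f = 0.316/Re^0.25 = 0.316/291060^0.25 = 0.0136 (Blasius is strictly valid for Re ≲ 1e5; used here as the smooth-pipe estimate the problem specifies)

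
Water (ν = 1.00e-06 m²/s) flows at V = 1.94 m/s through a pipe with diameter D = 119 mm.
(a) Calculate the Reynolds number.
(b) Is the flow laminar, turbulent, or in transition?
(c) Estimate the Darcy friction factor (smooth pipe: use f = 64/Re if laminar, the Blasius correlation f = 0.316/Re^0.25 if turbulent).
(a) Re = V·D/ν = 1.94·0.119/1.00e-06 = 230860
(b) Flow regime: turbulent (Re > 4000)
(c) Friction factor: f = 0.316/Re^0.25 = 0.316/230860^0.25 = 0.01442 (Blasius is strictly valid for Re ≲ 1e5; used here as the smooth-pipe estimate the problem specifies)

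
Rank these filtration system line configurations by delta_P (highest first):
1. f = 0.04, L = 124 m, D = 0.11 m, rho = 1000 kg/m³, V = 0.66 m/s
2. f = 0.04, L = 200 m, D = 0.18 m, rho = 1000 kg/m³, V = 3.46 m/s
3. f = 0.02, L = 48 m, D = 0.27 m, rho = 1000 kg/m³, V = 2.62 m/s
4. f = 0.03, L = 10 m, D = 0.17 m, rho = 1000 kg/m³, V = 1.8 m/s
Case 1: delta_P = 9.821 kPa
Case 2: delta_P = 266 kPa
Case 3: delta_P = 12.2 kPa
Case 4: delta_P = 2.859 kPa
Ranking (highest first): 2, 3, 1, 4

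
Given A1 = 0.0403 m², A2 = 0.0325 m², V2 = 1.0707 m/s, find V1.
Formula: V_2 = \frac{A_1 V_1}{A_2}
Substituting knowns: 1.0707 = 0.0403·V1/0.0325
Solving for V1: V1 = 1.0707·0.0325/0.0403 = 0.8635 m/s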